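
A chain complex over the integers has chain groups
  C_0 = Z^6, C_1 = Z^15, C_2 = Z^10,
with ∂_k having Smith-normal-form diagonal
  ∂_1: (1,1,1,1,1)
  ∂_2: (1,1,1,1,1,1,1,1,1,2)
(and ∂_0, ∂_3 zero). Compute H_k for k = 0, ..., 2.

H_0: b_0 = 6 − 0 − 5 = 1; torsion from ∂_1 factors > 1: none. So H_0 ≅ Z.
H_1: b_1 = 15 − 5 − 10 = 0; torsion from ∂_2 factors > 1: [2]. So H_1 ≅ Z/2.
H_2: b_2 = 10 − 10 − 0 = 0; torsion from ∂_3 factors > 1: none. So H_2 ≅ 0.

H_0 ≅ Z,  H_1 ≅ Z/2,  H_2 = 0.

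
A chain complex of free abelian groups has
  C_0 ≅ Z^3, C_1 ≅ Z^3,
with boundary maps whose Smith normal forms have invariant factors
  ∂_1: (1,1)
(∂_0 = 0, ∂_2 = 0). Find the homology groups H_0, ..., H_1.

H_0 = Z,  H_1 = Z.

H_0: b_0 = 3 − 0 − 2 = 1; torsion from ∂_1 factors > 1: none. So H_0 = Z.
H_1: b_1 = 3 − 2 − 0 = 1; torsion from ∂_2 factors > 1: none. So H_1 = Z.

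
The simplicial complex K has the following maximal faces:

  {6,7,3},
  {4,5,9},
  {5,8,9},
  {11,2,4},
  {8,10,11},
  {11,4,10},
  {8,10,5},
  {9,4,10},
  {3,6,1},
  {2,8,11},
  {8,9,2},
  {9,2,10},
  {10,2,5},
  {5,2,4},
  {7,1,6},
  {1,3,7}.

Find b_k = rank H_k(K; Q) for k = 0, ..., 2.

K has 11 vertices, 24 edges, 16 triangles.
rank ∂_0 = 0, rank ∂_1 = 9 ⇒ b_0 = 11 − 0 − 9 = 2; all invariant factors of ∂_1 are 1 so no torsion. So H_0 ≅ Z^2.
rank ∂_1 = 9, rank ∂_2 = 15 ⇒ b_1 = 24 − 9 − 15 = 0; ∂_2 has invariant factor(s) [2] giving torsion. So H_1 ≅ Z/2Z.
rank ∂_2 = 15, rank ∂_3 = 0 ⇒ b_2 = 16 − 15 − 0 = 1. So H_2 ≅ Z.

b_0 = 2, b_1 = 0, b_2 = 1.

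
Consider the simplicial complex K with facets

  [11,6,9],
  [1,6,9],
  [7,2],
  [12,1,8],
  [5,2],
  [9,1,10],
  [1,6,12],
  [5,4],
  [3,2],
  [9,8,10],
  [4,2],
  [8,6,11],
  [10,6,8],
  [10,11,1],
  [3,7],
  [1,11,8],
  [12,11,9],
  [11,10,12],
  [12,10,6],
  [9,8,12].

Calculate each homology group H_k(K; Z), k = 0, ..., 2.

We work with the vertex ordering 1 < 2 < 3 < 4 < 5 < 6 < 7 < 8 < 9 < 10 < 11 < 12. The simplices of K, each written with vertices in increasing order, are:

  0-simplices (12): [1], [2], [3], [4], [5], [6], [7], [8], [9], [10], [11], [12]
  1-simplices (27): (27 of them)
  2-simplices (14): [1,6,9], [1,6,12], [1,8,11], [1,8,12], [1,9,10], [1,10,11], [6,8,10], [6,8,11], [6,9,11], [6,10,12], [8,9,10], [8,9,12], [9,11,12], [10,11,12]

giving chain groups C_0 ≅ Z^12, C_1 ≅ Z^27, C_2 ≅ Z^14.

The boundary map ∂_1: C_1 → C_0 maps an edge to its endpoints' difference, ∂[p,q] = q − p. For instance
  ∂[1,11] = [11] − [1].
The 12×27 boundary matrix has rank 10 and Smith normal form diag(1,1,1,1,1,1,1,1,1,1).

∂_2: C_2 → C_1 acts by ∂[p,q,r] = [q,r] − [p,r] + [p,q]. For instance
  ∂[10,11,12] = [11,12] − [10,12] + [10,11],
  ∂[1,6,12] = [6,12] − [1,12] + [1,6].
The resulting 27×14 matrix has rank 13, and its Smith normal form has invariant factors (1,1,1,1,1,1,1,1,1,1,1,1,1).

Now H_k = ker ∂_k / im ∂_{k+1}, so:

  H_0: rank C_0 − rank ∂_1 = 12 − 10 = 2, and the invariant factors of ∂_1 are all 1, so H_0 = Z^2.
  H_1: rank ker ∂_1 − rank ∂_2 = (27 − 10) − 13 = 4, and the invariant factors of ∂_2 are all 1, so H_1 = Z^4.
  H_2: rank ker ∂_2 − rank ∂_3 = (14 − 13) − 0 = 1, and there is no ∂_3, so H_2 = Z.

H_0 = Z^2,  H_1 = Z^4,  H_2 = Z.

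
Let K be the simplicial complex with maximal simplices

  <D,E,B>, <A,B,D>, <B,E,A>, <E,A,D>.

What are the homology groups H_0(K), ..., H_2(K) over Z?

H_0 = Z,  H_1 = 0,  H_2 = Z.

We work with the vertex ordering A < B < D < E. The simplices of K, each written with vertices in increasing order, are:

  0-simplices (4): A, B, D, E
  1-simplices (6): AB, AD, AE, BD, BE, DE
  2-simplices (4): ABD, ABE, ADE, BDE

giving chain groups C_0 ≅ Z^4, C_1 ≅ Z^6, C_2 ≅ Z^4.

∂_1: C_1 → C_0 maps an edge to its endpoints' difference, ∂[p,q] = q − p.
The resulting 4×6 matrix has rank 3, and its Smith normal form has invariant factors (1,1,1).

Boundary ∂_2: C_2 → C_1 acts by ∂[p,q,r] = [q,r] − [p,r] + [p,q]. For instance
  ∂ABE = BE − AE + AB,
  ∂BDE = DE − BE + BD.
The 6×4 boundary matrix has rank 3 and Smith normal form diag(1,1,1).

Computing H_k = (kernel of ∂_k) / (image of ∂_{k+1}):

  H_0: rank C_0 − rank ∂_1 = 4 − 3 = 1, and the invariant factors of ∂_1 are all 1, so H_0 = Z.
  H_1: rank ker ∂_1 − rank ∂_2 = (6 − 3) − 3 = 0, and the invariant factors of ∂_2 are all 1, so H_1 = 0.
  H_2: rank ker ∂_2 − rank ∂_3 = (4 − 3) − 0 = 1, and there is no ∂_3, so H_2 = Z.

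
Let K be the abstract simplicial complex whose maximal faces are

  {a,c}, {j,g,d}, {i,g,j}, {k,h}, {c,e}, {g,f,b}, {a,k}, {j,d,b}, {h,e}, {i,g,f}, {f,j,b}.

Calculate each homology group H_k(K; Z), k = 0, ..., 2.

Order the vertices as a < b < c < d < e < f < g < h < i < j < k. Listing each simplex with vertices in this order, K has dimension 2 with simplices:

  0-simplices (11): a, b, c, d, e, f, g, h, i, j, k
  1-simplices (17): ac, ak, bd, bf, bg, bj, ce, dg, dj, eh, fg, fi, fj, gi, gj, hk, ij
  2-simplices (6): bdj, bfg, bfj, dgj, fgi, gij

Hence C_0 ≅ Z^11, C_1 ≅ Z^17, C_2 ≅ Z^6.

The boundary map ∂_1: C_1 → C_0 is given by ∂[p,q] = [q] − [p].
As a 11×17 matrix over Z this has rank 9, with invariant factors (1,1,1,1,1,1,1,1,1).

Boundary ∂_2: C_2 → C_1 sends each 2-simplex [p,q,r] to [q,r] − [p,r] + [p,q]. For instance
  ∂bdj = dj − bj + bd,
  ∂gij = ij − gj + gi.
This gives a 17×6 integer matrix of rank 6; reducing to Smith normal form yields diagonal entries (1,1,1,1,1,1).

Reading off H_k = ker ∂_k / im ∂_{k+1}:

  H_0: rank C_0 − rank ∂_1 = 11 − 9 = 2, and the invariant factors of ∂_1 are all 1, so H_0 ≅ Z^2.
  H_1: rank ker ∂_1 − rank ∂_2 = (17 − 9) − 6 = 2, and the invariant factors of ∂_2 are all 1, so H_1 ≅ Z^2.
  H_2: rank ker ∂_2 − rank ∂_3 = (6 − 6) − 0 = 0, and there is no ∂_3, so H_2 ≅ 0.

(K is a triangulation of the disjoint union of the circle S^1 and the cylinder S^1 x I.)

H_0 ≅ Z^2,  H_1 ≅ Z^2,  H_2 = 0.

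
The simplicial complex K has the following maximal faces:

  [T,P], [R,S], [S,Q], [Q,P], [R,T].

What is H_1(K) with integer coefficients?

We work with the vertex ordering P < Q < R < S < T. The simplices of K, each written with vertices in increasing order, are:

  0-simplices (5): P, Q, R, S, T
  1-simplices (5): PQ, PT, QS, RS, RT

giving chain groups C_0 ≅ Z^5, C_1 ≅ Z^5.

The boundary map ∂_1: C_1 → C_0 is given by ∂[p,q] = [q] − [p]. For instance
  ∂QS = S − Q.
As a 5×5 matrix over Z this has rank 4, with invariant factors (1,1,1,1).

Now H_k = ker ∂_k / im ∂_{k+1}, so:

  H_1: rank ker ∂_1 − rank ∂_2 = (5 − 4) − 0 = 1, and there is no ∂_2, so H_1 ≅ Z.

(K is a triangulation of the circle S^1.)

H_1 = Z.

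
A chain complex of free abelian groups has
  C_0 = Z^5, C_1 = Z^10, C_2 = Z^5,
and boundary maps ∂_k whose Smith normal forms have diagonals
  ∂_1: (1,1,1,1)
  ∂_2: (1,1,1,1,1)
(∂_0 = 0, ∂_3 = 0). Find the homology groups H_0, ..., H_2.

H_0 = Z,  H_1 = Z,  H_2 = 0.

H_0: b_0 = 5 − 0 − 4 = 1; torsion from ∂_1 factors > 1: none. So H_0 = Z.
H_1: b_1 = 10 − 4 − 5 = 1; torsion from ∂_2 factors > 1: none. So H_1 = Z.
H_2: b_2 = 5 − 5 − 0 = 0; torsion from ∂_3 factors > 1: none. So H_2 = 0.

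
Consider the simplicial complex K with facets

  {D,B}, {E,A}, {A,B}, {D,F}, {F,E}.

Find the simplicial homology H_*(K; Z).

H_0 = Z,  H_1 = Z.

K has 5 vertices, 5 edges.
rank ∂_0 = 0, rank ∂_1 = 4 ⇒ b_0 = 5 − 0 − 4 = 1; all invariant factors of ∂_1 are 1 so no torsion. So H_0 ≅ Z.
rank ∂_1 = 4, rank ∂_2 = 0 ⇒ b_1 = 5 − 4 − 0 = 1. So H_1 ≅ Z.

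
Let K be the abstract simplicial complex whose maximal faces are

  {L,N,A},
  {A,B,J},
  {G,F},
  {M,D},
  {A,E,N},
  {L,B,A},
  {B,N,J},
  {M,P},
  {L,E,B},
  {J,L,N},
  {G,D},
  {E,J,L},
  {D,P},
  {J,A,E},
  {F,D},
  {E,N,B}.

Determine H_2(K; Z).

H_2 ≅ 0.

Fix the vertex order A < B < D < E < F < G < J < L < M < N < P and write every simplex with vertices in increasing order. Then dim K = 2 and the simplices of K are:

  0-simplices (11): A, B, D, E, F, G, J, L, M, N, P
  1-simplices (21): AB, AE, AJ, AL, AN, BE, BJ, BL, BN, DF, DG, DM, DP, EJ, EL, EN, FG, JL, JN, LN, MP
  2-simplices (10): ABJ, ABL, AEJ, AEN, ALN, BEL, BEN, BJN, EJL, JLN

giving chain groups C_0 ≅ Z^11, C_1 ≅ Z^21, C_2 ≅ Z^10.

∂_1: C_1 → C_0 is given by ∂[p,q] = [q] − [p]. For instance
  ∂BE = E − B.
As a 11×21 matrix over Z this has rank 9, with invariant factors (1,1,1,1,1,1,1,1,1).

Boundary ∂_2: C_2 → C_1 acts by ∂[p,q,r] = [q,r] − [p,r] + [p,q]. For instance
  ∂EJL = JL − EL + EJ,
  ∂ABJ = BJ − AJ + AB.
This gives a 21×10 integer matrix of rank 10; reducing to Smith normal form yields diagonal entries (1,1,1,1,1,1,1,1,1,2).

Computing H_k = (kernel of ∂_k) / (image of ∂_{k+1}):

  H_2: rank ker ∂_2 − rank ∂_3 = (10 − 10) − 0 = 0, and there is no ∂_3, so H_2 ≅ 0.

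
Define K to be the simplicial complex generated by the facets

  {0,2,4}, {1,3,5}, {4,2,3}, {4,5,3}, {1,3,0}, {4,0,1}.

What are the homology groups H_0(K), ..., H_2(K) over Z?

Order the vertices as 0 < 1 < 2 < 3 < 4 < 5. Listing each simplex with vertices in this order, K has dimension 2 with simplices:

  0-simplices (6): [0], [1], [2], [3], [4], [5]
  1-simplices (12): [0,1], [0,2], [0,3], [0,4], [1,3], [1,4], [1,5], [2,3], [2,4], [3,4], [3,5], [4,5]
  2-simplices (6): [0,1,3], [0,1,4], [0,2,4], [1,3,5], [2,3,4], [3,4,5]

so the chain groups are C_0 ≅ Z^6, C_1 ≅ Z^12, C_2 ≅ Z^6.

Boundary ∂_1: C_1 → C_0 sends each edge [p,q] (with p < q) to q − p.
As a 6×12 matrix over Z this has rank 5, with invariant factors (1,1,1,1,1).

The boundary map ∂_2: C_2 → C_1 sends each 2-simplex [p,q,r] to [q,r] − [p,r] + [p,q]. For instance
  ∂[0,1,3] = [1,3] − [0,3] + [0,1],
  ∂[1,3,5] = [3,5] − [1,5] + [1,3].
The resulting 12×6 matrix has rank 6, and its Smith normal form has invariant factors (1,1,1,1,1,1).

Reading off H_k = ker ∂_k / im ∂_{k+1}:

  H_0: rank C_0 − rank ∂_1 = 6 − 5 = 1, and the invariant factors of ∂_1 are all 1, so H_0 ≅ Z.
  H_1: rank ker ∂_1 − rank ∂_2 = (12 − 5) − 6 = 1, and the invariant factors of ∂_2 are all 1, so H_1 ≅ Z.
  H_2: rank ker ∂_2 − rank ∂_3 = (6 − 6) − 0 = 0, and there is no ∂_3, so H_2 ≅ 0.

H_0 ≅ Z,  H_1 ≅ Z,  H_2 = 0.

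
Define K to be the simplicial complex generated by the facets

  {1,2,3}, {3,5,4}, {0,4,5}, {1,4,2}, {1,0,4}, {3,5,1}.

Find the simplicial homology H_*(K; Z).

H_0 = Z,  H_1 = Z,  H_2 = 0.

Order the vertices as 0 < 1 < 2 < 3 < 4 < 5. Listing each simplex with vertices in this order, K has dimension 2 with simplices:

  0-simplices (6): [0], [1], [2], [3], [4], [5]
  1-simplices (12): [0,1], [0,4], [0,5], [1,2], [1,3], [1,4], [1,5], [2,3], [2,4], [3,4], [3,5], [4,5]
  2-simplices (6): [0,1,4], [0,4,5], [1,2,3], [1,2,4], [1,3,5], [3,4,5]

giving chain groups C_0 ≅ Z^6, C_1 ≅ Z^12, C_2 ≅ Z^6.

∂_1: C_1 → C_0 is given by ∂[p,q] = [q] − [p]. For instance
  ∂[3,4] = [4] − [3].
The 6×12 boundary matrix has rank 5 and Smith normal form diag(1,1,1,1,1).

The boundary map ∂_2: C_2 → C_1 maps a triangle to the signed sum of its edges. For instance
  ∂[3,4,5] = [4,5] − [3,5] + [3,4],
  ∂[1,2,3] = [2,3] − [1,3] + [1,2].
The 12×6 boundary matrix has rank 6 and Smith normal form diag(1,1,1,1,1,1).

Now H_k = ker ∂_k / im ∂_{k+1}, so:

  H_0: rank C_0 − rank ∂_1 = 6 − 5 = 1, and the invariant factors of ∂_1 are all 1, so H_0 ≅ Z.
  H_1: rank ker ∂_1 − rank ∂_2 = (12 − 5) − 6 = 1, and the invariant factors of ∂_2 are all 1, so H_1 ≅ Z.
  H_2: rank ker ∂_2 − rank ∂_3 = (6 − 6) − 0 = 0, and there is no ∂_3, so H_2 ≅ 0.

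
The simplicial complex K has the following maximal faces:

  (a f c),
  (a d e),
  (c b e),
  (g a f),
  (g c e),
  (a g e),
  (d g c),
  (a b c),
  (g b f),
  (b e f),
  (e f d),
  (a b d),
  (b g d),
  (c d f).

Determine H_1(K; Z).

Fix the vertex order a < b < c < d < e < f < g and write every simplex with vertices in increasing order. Then dim K = 2 and the simplices of K are:

  0-simplices (7): a, b, c, d, e, f, g
  1-simplices (21): ab, ac, ad, ae, af, ag, bc, bd, be, bf, bg, cd, ce, cf, cg, de, df, dg, ef, eg, fg
  2-simplices (14): abc, abd, acf, ade, aeg, afg, bce, bdg, bef, bfg, cdf, cdg, ceg, def

Hence C_0 ≅ Z^7, C_1 ≅ Z^21, C_2 ≅ Z^14.

∂_1: C_1 → C_0 is given by ∂[p,q] = [q] − [p]. For instance
  ∂cg = g − c.
As a 7×21 matrix over Z this has rank 6, with invariant factors (1,1,1,1,1,1).

∂_2: C_2 → C_1 acts by ∂[p,q,r] = [q,r] − [p,r] + [p,q]. For instance
  ∂cdg = dg − cg + cd,
  ∂cdf = df − cf + cd.
The 21×14 boundary matrix has rank 13 and Smith normal form diag(1,1,1,1,1,1,1,1,1,1,1,1,1).

Now H_k = ker ∂_k / im ∂_{k+1}, so:

  H_1: rank ker ∂_1 − rank ∂_2 = (21 − 6) − 13 = 2, and the invariant factors of ∂_2 are all 1, so H_1 = Z^2.

H_1 = Z^2.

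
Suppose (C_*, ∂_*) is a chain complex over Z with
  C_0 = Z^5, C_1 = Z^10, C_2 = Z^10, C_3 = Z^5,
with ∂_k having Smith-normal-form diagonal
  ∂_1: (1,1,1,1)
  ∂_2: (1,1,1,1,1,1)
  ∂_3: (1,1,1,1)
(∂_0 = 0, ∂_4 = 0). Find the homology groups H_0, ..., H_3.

H_0 = Z,  H_1 = 0,  H_2 = 0,  H_3 = Z.

H_0: b_0 = 5 − 0 − 4 = 1; torsion from ∂_1 factors > 1: none. So H_0 = Z.
H_1: b_1 = 10 − 4 − 6 = 0; torsion from ∂_2 factors > 1: none. So H_1 = 0.
H_2: b_2 = 10 − 6 − 4 = 0; torsion from ∂_3 factors > 1: none. So H_2 = 0.
H_3: b_3 = 5 − 4 − 0 = 1; torsion from ∂_4 factors > 1: none. So H_3 = Z.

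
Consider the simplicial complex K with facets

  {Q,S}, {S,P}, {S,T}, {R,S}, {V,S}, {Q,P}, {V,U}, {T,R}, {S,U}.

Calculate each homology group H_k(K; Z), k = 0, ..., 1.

Take the total order P < Q < R < S < T < U < V on the vertex set. Then K (dimension 1) consists of the simplices:

  0-simplices (7): P, Q, R, S, T, U, V
  1-simplices (9): PQ, PS, QS, RS, RT, ST, SU, SV, UV

so the chain groups are C_0 ≅ Z^7, C_1 ≅ Z^9.

The boundary map ∂_1: C_1 → C_0 sends each edge [p,q] (with p < q) to q − p.
As a 7×9 matrix over Z this has rank 6, with invariant factors (1,1,1,1,1,1).

Now H_k = ker ∂_k / im ∂_{k+1}, so:

  H_0: rank C_0 − rank ∂_1 = 7 − 6 = 1, and the invariant factors of ∂_1 are all 1, so H_0 ≅ Z.
  H_1: rank ker ∂_1 − rank ∂_2 = (9 − 6) − 0 = 3, and there is no ∂_2, so H_1 ≅ Z^3.

(K is a triangulation of a wedge of 3 circles.)

H_0 ≅ Z,  H_1 ≅ Z^3.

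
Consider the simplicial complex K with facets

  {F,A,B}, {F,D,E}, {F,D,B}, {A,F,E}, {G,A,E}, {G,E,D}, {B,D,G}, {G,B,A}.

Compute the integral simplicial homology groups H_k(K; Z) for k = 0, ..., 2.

Order the vertices as A < B < D < E < F < G. Listing each simplex with vertices in this order, K has dimension 2 with simplices:

  0-simplices (6): A, B, D, E, F, G
  1-simplices (12): AB, AE, AF, AG, BD, BF, BG, DE, DF, DG, EF, EG
  2-simplices (8): ABF, ABG, AEF, AEG, BDF, BDG, DEF, DEG

so the chain groups are C_0 ≅ Z^6, C_1 ≅ Z^12, C_2 ≅ Z^8.

The boundary map ∂_1: C_1 → C_0 is given by ∂[p,q] = [q] − [p].
As a 6×12 matrix over Z this has rank 5, with invariant factors (1,1,1,1,1).

∂_2: C_2 → C_1 maps a triangle to the signed sum of its edges. For instance
  ∂BDF = DF − BF + BD,
  ∂AEF = EF − AF + AE.
The resulting 12×8 matrix has rank 7, and its Smith normal form has invariant factors (1,1,1,1,1,1,1).

Reading off H_k = ker ∂_k / im ∂_{k+1}:

  H_0: rank C_0 − rank ∂_1 = 6 − 5 = 1, and the invariant factors of ∂_1 are all 1, so H_0 = Z.
  H_1: rank ker ∂_1 − rank ∂_2 = (12 − 5) − 7 = 0, and the invariant factors of ∂_2 are all 1, so H_1 = 0.
  H_2: rank ker ∂_2 − rank ∂_3 = (8 − 7) − 0 = 1, and there is no ∂_3, so H_2 = Z.

(K is a triangulation of the 2-sphere S^2.)

H_0 = Z,  H_1 = 0,  H_2 = Z.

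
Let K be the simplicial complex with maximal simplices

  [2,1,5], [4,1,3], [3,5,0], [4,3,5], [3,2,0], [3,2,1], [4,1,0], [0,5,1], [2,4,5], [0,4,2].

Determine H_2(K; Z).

Take the total order 0 < 1 < 2 < 3 < 4 < 5 on the vertex set. Then K (dimension 2) consists of the simplices:

  0-simplices (6): [0], [1], [2], [3], [4], [5]
  1-simplices (15): [0,1], [0,2], [0,3], [0,4], [0,5], [1,2], [1,3], [1,4], [1,5], [2,3], [2,4], [2,5], [3,4], [3,5], [4,5]
  2-simplices (10): [0,1,4], [0,1,5], [0,2,3], [0,2,4], [0,3,5], [1,2,3], [1,2,5], [1,3,4], [2,4,5], [3,4,5]

giving chain groups C_0 ≅ Z^6, C_1 ≅ Z^15, C_2 ≅ Z^10.

∂_1: C_1 → C_0 is given by ∂[p,q] = [q] − [p]. For instance
  ∂[2,4] = [4] − [2].
As a 6×15 matrix over Z this has rank 5, with invariant factors (1,1,1,1,1).

∂_2: C_2 → C_1 acts by ∂[p,q,r] = [q,r] − [p,r] + [p,q]. For instance
  ∂[3,4,5] = [4,5] − [3,5] + [3,4],
  ∂[0,3,5] = [3,5] − [0,5] + [0,3].
This gives a 15×10 integer matrix of rank 10; reducing to Smith normal form yields diagonal entries (1,1,1,1,1,1,1,1,1,2).

Reading off H_k = ker ∂_k / im ∂_{k+1}:

  H_2: rank ker ∂_2 − rank ∂_3 = (10 − 10) − 0 = 0, and there is no ∂_3, so H_2 = 0.

H_2 ≅ 0.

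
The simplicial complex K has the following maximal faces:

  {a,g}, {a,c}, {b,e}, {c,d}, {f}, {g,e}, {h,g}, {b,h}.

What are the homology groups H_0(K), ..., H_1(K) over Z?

Fix the vertex order a < b < c < d < e < f < g < h and write every simplex with vertices in increasing order. Then dim K = 1 and the simplices of K are:

  0-simplices (8): a, b, c, d, e, f, g, h
  1-simplices (7): ac, ag, be, bh, cd, eg, gh

giving chain groups C_0 ≅ Z^8, C_1 ≅ Z^7.

Boundary ∂_1: C_1 → C_0 maps an edge to its endpoints' difference, ∂[p,q] = q − p. For instance
  ∂ac = c − a.
The resulting 8×7 matrix has rank 6, and its Smith normal form has invariant factors (1,1,1,1,1,1).

From H_k ≅ ker(∂_k) / im(∂_{k+1}) we obtain:

  H_0: rank C_0 − rank ∂_1 = 8 − 6 = 2, and the invariant factors of ∂_1 are all 1, so H_0 = Z^2.
  H_1: rank ker ∂_1 − rank ∂_2 = (7 − 6) − 0 = 1, and there is no ∂_2, so H_1 = Z.

H_0 = Z^2,  H_1 = Z.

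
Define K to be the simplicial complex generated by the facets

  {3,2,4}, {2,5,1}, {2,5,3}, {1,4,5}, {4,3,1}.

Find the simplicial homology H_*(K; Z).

H_0 = Z,  H_1 = Z,  H_2 = 0.

Fix the vertex order 1 < 2 < 3 < 4 < 5 and write every simplex with vertices in increasing order. Then dim K = 2 and the simplices of K are:

  0-simplices (5): [1], [2], [3], [4], [5]
  1-simplices (10): [1,2], [1,3], [1,4], [1,5], [2,3], [2,4], [2,5], [3,4], [3,5], [4,5]
  2-simplices (5): [1,2,5], [1,3,4], [1,4,5], [2,3,4], [2,3,5]

giving chain groups C_0 ≅ Z^5, C_1 ≅ Z^10, C_2 ≅ Z^5.

The boundary map ∂_1: C_1 → C_0 is given by ∂[p,q] = [q] − [p].
As a 5×10 matrix over Z this has rank 4, with invariant factors (1,1,1,1).

The boundary map ∂_2: C_2 → C_1 acts by ∂[p,q,r] = [q,r] − [p,r] + [p,q]. For instance
  ∂[1,4,5] = [4,5] − [1,5] + [1,4],
  ∂[1,2,5] = [2,5] − [1,5] + [1,2].
The 10×5 boundary matrix has rank 5 and Smith normal form diag(1,1,1,1,1).

From H_k ≅ ker(∂_k) / im(∂_{k+1}) we obtain:

  H_0: rank C_0 − rank ∂_1 = 5 − 4 = 1, and the invariant factors of ∂_1 are all 1, so H_0 ≅ Z.
  H_1: rank ker ∂_1 − rank ∂_2 = (10 − 4) − 5 = 1, and the invariant factors of ∂_2 are all 1, so H_1 ≅ Z.
  H_2: rank ker ∂_2 − rank ∂_3 = (5 − 5) − 0 = 0, and there is no ∂_3, so H_2 ≅ 0.

(K is a triangulation of the Möbius band.)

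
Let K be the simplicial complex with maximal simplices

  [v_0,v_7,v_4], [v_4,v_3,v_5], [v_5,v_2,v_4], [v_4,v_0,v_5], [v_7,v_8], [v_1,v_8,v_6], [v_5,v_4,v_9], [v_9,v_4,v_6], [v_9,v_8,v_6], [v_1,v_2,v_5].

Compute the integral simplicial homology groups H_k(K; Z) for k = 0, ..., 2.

Order the vertices as v_0 < v_1 < v_2 < v_3 < v_4 < v_5 < v_6 < v_7 < v_8 < v_9. Listing each simplex with vertices in this order, K has dimension 2 with simplices:

  0-simplices (10): [v_0], [v_1], [v_2], [v_3], [v_4], [v_5], [v_6], [v_7], [v_8], [v_9]
  1-simplices (20): (20 of them)
  2-simplices (9): [v_0,v_4,v_5], [v_0,v_4,v_7], [v_1,v_2,v_5], [v_1,v_6,v_8], [v_2,v_4,v_5], [v_3,v_4,v_5], [v_4,v_5,v_9], [v_4,v_6,v_9], [v_6,v_8,v_9]

Hence C_0 ≅ Z^10, C_1 ≅ Z^20, C_2 ≅ Z^9.

∂_1: C_1 → C_0 is given by ∂[p,q] = [q] − [p].
The 10×20 boundary matrix has rank 9 and Smith normal form diag(1,1,1,1,1,1,1,1,1).

The boundary map ∂_2: C_2 → C_1 acts by ∂[p,q,r] = [q,r] − [p,r] + [p,q]. For instance
  ∂[v_3,v_4,v_5] = [v_4,v_5] − [v_3,v_5] + [v_3,v_4],
  ∂[v_6,v_8,v_9] = [v_8,v_9] − [v_6,v_9] + [v_6,v_8].
The 20×9 boundary matrix has rank 9 and Smith normal form diag(1,1,1,1,1,1,1,1,1).

From H_k ≅ ker(∂_k) / im(∂_{k+1}) we obtain:

  H_0: rank C_0 − rank ∂_1 = 10 − 9 = 1, and the invariant factors of ∂_1 are all 1, so H_0 = Z.
  H_1: rank ker ∂_1 − rank ∂_2 = (20 − 9) − 9 = 2, and the invariant factors of ∂_2 are all 1, so H_1 = Z^2.
  H_2: rank ker ∂_2 − rank ∂_3 = (9 − 9) − 0 = 0, and there is no ∂_3, so H_2 = 0.

H_0 ≅ Z,  H_1 ≅ Z^2,  H_2 = 0.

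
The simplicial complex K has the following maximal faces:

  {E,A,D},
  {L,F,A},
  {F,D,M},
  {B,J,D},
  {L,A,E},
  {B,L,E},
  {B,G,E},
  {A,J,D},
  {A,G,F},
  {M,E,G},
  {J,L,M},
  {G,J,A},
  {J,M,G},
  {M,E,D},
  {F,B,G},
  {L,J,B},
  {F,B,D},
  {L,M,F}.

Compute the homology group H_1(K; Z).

H_1 = Z^2.

Take the total order A < B < D < E < F < G < J < L < M on the vertex set. Then K (dimension 2) consists of the simplices:

  0-simplices (9): A, B, D, E, F, G, J, L, M
  1-simplices (27): AD, AE, AF, AG, AJ, AL, BD, BE, BF, BG, BJ, BL, DE, DF, DJ, DM, EG, EL, EM, FG, FL, FM, GJ, GM, JL, JM, LM
  2-simplices (18): ADE, ADJ, AEL, AFG, AFL, AGJ, BDF, BDJ, BEG, BEL, BFG, BJL, DEM, DFM, EGM, FLM, GJM, JLM

Hence C_0 ≅ Z^9, C_1 ≅ Z^27, C_2 ≅ Z^18.

Boundary ∂_1: C_1 → C_0 is given by ∂[p,q] = [q] − [p].
This gives a 9×27 integer matrix of rank 8; reducing to Smith normal form yields diagonal entries (1,1,1,1,1,1,1,1).

The boundary map ∂_2: C_2 → C_1 maps a triangle to the signed sum of its edges. For instance
  ∂BDF = DF − BF + BD,
  ∂ADE = DE − AE + AD.
This gives a 27×18 integer matrix of rank 17; reducing to Smith normal form yields diagonal entries (1,1,1,1,1,1,1,1,1,1,1,1,1,1,1,1,1).

Now H_k = ker ∂_k / im ∂_{k+1}, so:

  H_1: rank ker ∂_1 − rank ∂_2 = (27 − 8) − 17 = 2, and the invariant factors of ∂_2 are all 1, so H_1 = Z^2.

(K is a triangulation of the torus T^2.)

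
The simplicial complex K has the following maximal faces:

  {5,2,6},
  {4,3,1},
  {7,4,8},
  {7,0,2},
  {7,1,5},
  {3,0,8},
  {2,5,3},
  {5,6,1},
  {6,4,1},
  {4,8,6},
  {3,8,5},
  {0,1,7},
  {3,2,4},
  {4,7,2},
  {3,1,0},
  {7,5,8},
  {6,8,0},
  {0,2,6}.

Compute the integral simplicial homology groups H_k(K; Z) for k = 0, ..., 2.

K has 9 vertices, 27 edges, 18 triangles.
rank ∂_0 = 0, rank ∂_1 = 8 ⇒ b_0 = 9 − 0 − 8 = 1; all invariant factors of ∂_1 are 1 so no torsion. So H_0 = Z.
rank ∂_1 = 8, rank ∂_2 = 17 ⇒ b_1 = 27 − 8 − 17 = 2; all invariant factors of ∂_2 are 1 so no torsion. So H_1 = Z^2.
rank ∂_2 = 17, rank ∂_3 = 0 ⇒ b_2 = 18 − 17 − 0 = 1. So H_2 = Z.

H_0 ≅ Z,  H_1 ≅ Z^2,  H_2 ≅ Z.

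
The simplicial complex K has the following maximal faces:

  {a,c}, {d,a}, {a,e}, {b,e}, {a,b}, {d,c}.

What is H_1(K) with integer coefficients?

H_1 = Z^2.

Take the total order a < b < c < d < e on the vertex set. Then K (dimension 1) consists of the simplices:

  0-simplices (5): a, b, c, d, e
  1-simplices (6): ab, ac, ad, ae, be, cd

giving chain groups C_0 ≅ Z^5, C_1 ≅ Z^6.

Boundary ∂_1: C_1 → C_0 sends each edge [p,q] (with p < q) to q − p. For instance
  ∂ad = d − a.
The 5×6 boundary matrix has rank 4 and Smith normal form diag(1,1,1,1).

Reading off H_k = ker ∂_k / im ∂_{k+1}:

  H_1: rank ker ∂_1 − rank ∂_2 = (6 − 4) − 0 = 2, and there is no ∂_2, so H_1 = Z^2.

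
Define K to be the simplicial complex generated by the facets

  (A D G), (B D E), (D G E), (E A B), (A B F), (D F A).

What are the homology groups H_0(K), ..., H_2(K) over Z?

H_0 ≅ Z,  H_1 ≅ Z,  H_2 = 0.

Fix the vertex order A < B < D < E < F < G and write every simplex with vertices in increasing order. Then dim K = 2 and the simplices of K are:

  0-simplices (6): A, B, D, E, F, G
  1-simplices (12): AB, AD, AE, AF, AG, BD, BE, BF, DE, DF, DG, EG
  2-simplices (6): ABE, ABF, ADF, ADG, BDE, DEG

giving chain groups C_0 ≅ Z^6, C_1 ≅ Z^12, C_2 ≅ Z^6.

Boundary ∂_1: C_1 → C_0 sends each edge [p,q] (with p < q) to q − p.
The 6×12 boundary matrix has rank 5 and Smith normal form diag(1,1,1,1,1).

Boundary ∂_2: C_2 → C_1 sends each 2-simplex [p,q,r] to [q,r] − [p,r] + [p,q]. For instance
  ∂ADF = DF − AF + AD,
  ∂ABF = BF − AF + AB.
As a 12×6 matrix over Z this has rank 6, with invariant factors (1,1,1,1,1,1).

Computing H_k = (kernel of ∂_k) / (image of ∂_{k+1}):

  H_0: rank C_0 − rank ∂_1 = 6 − 5 = 1, and the invariant factors of ∂_1 are all 1, so H_0 ≅ Z.
  H_1: rank ker ∂_1 − rank ∂_2 = (12 − 5) − 6 = 1, and the invariant factors of ∂_2 are all 1, so H_1 ≅ Z.
  H_2: rank ker ∂_2 − rank ∂_3 = (6 − 6) − 0 = 0, and there is no ∂_3, so H_2 ≅ 0.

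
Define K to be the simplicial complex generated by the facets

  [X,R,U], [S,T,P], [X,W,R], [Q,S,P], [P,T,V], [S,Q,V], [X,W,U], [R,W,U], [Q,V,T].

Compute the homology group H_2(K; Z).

We work with the vertex ordering P < Q < R < S < T < U < V < W < X. The simplices of K, each written with vertices in increasing order, are:

  0-simplices (9): P, Q, R, S, T, U, V, W, X
  1-simplices (16): PQ, PS, PT, PV, QS, QT, QV, RU, RW, RX, ST, SV, TV, UW, UX, WX
  2-simplices (9): PQS, PST, PTV, QSV, QTV, RUW, RUX, RWX, UWX

Hence C_0 ≅ Z^9, C_1 ≅ Z^16, C_2 ≅ Z^9.

The boundary map ∂_1: C_1 → C_0 maps an edge to its endpoints' difference, ∂[p,q] = q − p. For instance
  ∂QV = V − Q.
The 9×16 boundary matrix has rank 7 and Smith normal form diag(1,1,1,1,1,1,1).

The boundary map ∂_2: C_2 → C_1 acts by ∂[p,q,r] = [q,r] − [p,r] + [p,q]. For instance
  ∂RUW = UW − RW + RU,
  ∂RUX = UX − RX + RU.
The 16×9 boundary matrix has rank 8 and Smith normal form diag(1,1,1,1,1,1,1,1).

Computing H_k = (kernel of ∂_k) / (image of ∂_{k+1}):

  H_2: rank ker ∂_2 − rank ∂_3 = (9 − 8) − 0 = 1, and there is no ∂_3, so H_2 ≅ Z.

(K is a triangulation of the disjoint union of the 2-sphere S^2 and the Möbius band.)

H_2 = Z.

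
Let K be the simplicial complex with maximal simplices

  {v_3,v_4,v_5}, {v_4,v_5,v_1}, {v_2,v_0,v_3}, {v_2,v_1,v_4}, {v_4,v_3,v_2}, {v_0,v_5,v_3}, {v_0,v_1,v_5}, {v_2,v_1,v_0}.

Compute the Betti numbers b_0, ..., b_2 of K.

b_0 = 1, b_1 = 0, b_2 = 1.

We work with the vertex ordering v_0 < v_1 < v_2 < v_3 < v_4 < v_5. The simplices of K, each written with vertices in increasing order, are:

  0-simplices (6): [v_0], [v_1], [v_2], [v_3], [v_4], [v_5]
  1-simplices (12): [v_0,v_1], [v_0,v_2], [v_0,v_3], [v_0,v_5], [v_1,v_2], [v_1,v_4], [v_1,v_5], [v_2,v_3], [v_2,v_4], [v_3,v_4], [v_3,v_5], [v_4,v_5]
  2-simplices (8): [v_0,v_1,v_2], [v_0,v_1,v_5], [v_0,v_2,v_3], [v_0,v_3,v_5], [v_1,v_2,v_4], [v_1,v_4,v_5], [v_2,v_3,v_4], [v_3,v_4,v_5]

giving chain groups C_0 ≅ Z^6, C_1 ≅ Z^12, C_2 ≅ Z^8.

Boundary ∂_1: C_1 → C_0 sends each edge [p,q] (with p < q) to q − p. For instance
  ∂[v_4,v_5] = [v_5] − [v_4].
The 6×12 boundary matrix has rank 5 and Smith normal form diag(1,1,1,1,1).

∂_2: C_2 → C_1 sends each 2-simplex [p,q,r] to [q,r] − [p,r] + [p,q]. For instance
  ∂[v_0,v_2,v_3] = [v_2,v_3] − [v_0,v_3] + [v_0,v_2],
  ∂[v_2,v_3,v_4] = [v_3,v_4] − [v_2,v_4] + [v_2,v_3].
The resulting 12×8 matrix has rank 7, and its Smith normal form has invariant factors (1,1,1,1,1,1,1).

From H_k ≅ ker(∂_k) / im(∂_{k+1}) we obtain:

  H_0: rank C_0 − rank ∂_1 = 6 − 5 = 1, and the invariant factors of ∂_1 are all 1, so H_0 ≅ Z.
  H_1: rank ker ∂_1 − rank ∂_2 = (12 − 5) − 7 = 0, and the invariant factors of ∂_2 are all 1, so H_1 ≅ 0.
  H_2: rank ker ∂_2 − rank ∂_3 = (8 − 7) − 0 = 1, and there is no ∂_3, so H_2 ≅ Z.

Hence the Betti numbers are b_0 = 1, b_1 = 0, b_2 = 1.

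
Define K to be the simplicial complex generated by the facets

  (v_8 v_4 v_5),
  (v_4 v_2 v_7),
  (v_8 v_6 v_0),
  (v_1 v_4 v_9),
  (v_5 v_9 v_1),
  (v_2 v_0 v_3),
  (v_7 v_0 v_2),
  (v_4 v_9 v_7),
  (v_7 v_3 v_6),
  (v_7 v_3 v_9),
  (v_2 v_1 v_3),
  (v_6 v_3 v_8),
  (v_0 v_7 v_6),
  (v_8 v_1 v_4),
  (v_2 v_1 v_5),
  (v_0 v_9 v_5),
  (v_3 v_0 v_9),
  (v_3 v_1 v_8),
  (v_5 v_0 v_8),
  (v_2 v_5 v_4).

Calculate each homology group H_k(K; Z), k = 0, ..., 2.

H_0 = Z,  H_1 = Z ⊕ Z/2Z,  H_2 = 0.

Fix the vertex order v_0 < v_1 < v_2 < v_3 < v_4 < v_5 < v_6 < v_7 < v_8 < v_9 and write every simplex with vertices in increasing order. Then dim K = 2 and the simplices of K are:

  0-simplices (10): [v_0], [v_1], [v_2], [v_3], [v_4], [v_5], [v_6], [v_7], [v_8], [v_9]
  1-simplices (30): (30 of them)
  2-simplices (20): (20 of them)

Hence C_0 ≅ Z^10, C_1 ≅ Z^30, C_2 ≅ Z^20.

Boundary ∂_1: C_1 → C_0 maps an edge to its endpoints' difference, ∂[p,q] = q − p.
The 10×30 boundary matrix has rank 9 and Smith normal form diag(1,1,1,1,1,1,1,1,1).

The boundary map ∂_2: C_2 → C_1 acts by ∂[p,q,r] = [q,r] − [p,r] + [p,q]. For instance
  ∂[v_3,v_6,v_8] = [v_6,v_8] − [v_3,v_8] + [v_3,v_6],
  ∂[v_1,v_2,v_3] = [v_2,v_3] − [v_1,v_3] + [v_1,v_2].
The resulting 30×20 matrix has rank 20, and its Smith normal form has invariant factors (1,1,1,1,1,1,1,1,1,1,1,1,1,1,1,1,1,1,1,2).

Reading off H_k = ker ∂_k / im ∂_{k+1}:

  H_0: rank C_0 − rank ∂_1 = 10 − 9 = 1, and the invariant factors of ∂_1 are all 1, so H_0 ≅ Z.
  H_1: rank ker ∂_1 − rank ∂_2 = (30 − 9) − 20 = 1, and ∂_2 has invariant factor 2 > 1, so H_1 ≅ Z ⊕ Z/2Z.
  H_2: rank ker ∂_2 − rank ∂_3 = (20 − 20) − 0 = 0, and there is no ∂_3, so H_2 ≅ 0.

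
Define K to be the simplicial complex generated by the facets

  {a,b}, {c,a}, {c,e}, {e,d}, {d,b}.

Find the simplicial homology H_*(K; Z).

We work with the vertex ordering a < b < c < d < e. The simplices of K, each written with vertices in increasing order, are:

  0-simplices (5): a, b, c, d, e
  1-simplices (5): ab, ac, bd, ce, de

so the chain groups are C_0 ≅ Z^5, C_1 ≅ Z^5.

The boundary map ∂_1: C_1 → C_0 is given by ∂[p,q] = [q] − [p].
This gives a 5×5 integer matrix of rank 4; reducing to Smith normal form yields diagonal entries (1,1,1,1).

From H_k ≅ ker(∂_k) / im(∂_{k+1}) we obtain:

  H_0: rank C_0 − rank ∂_1 = 5 − 4 = 1, and the invariant factors of ∂_1 are all 1, so H_0 = Z.
  H_1: rank ker ∂_1 − rank ∂_2 = (5 − 4) − 0 = 1, and there is no ∂_2, so H_1 = Z.

(K is a triangulation of the circle S^1.)

H_0 = Z,  H_1 = Z.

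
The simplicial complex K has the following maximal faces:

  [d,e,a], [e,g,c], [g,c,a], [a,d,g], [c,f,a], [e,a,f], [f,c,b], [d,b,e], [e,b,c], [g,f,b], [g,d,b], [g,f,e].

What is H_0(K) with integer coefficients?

Take the total order a < b < c < d < e < f < g on the vertex set. Then K (dimension 2) consists of the simplices:

  0-simplices (7): a, b, c, d, e, f, g
  1-simplices (18): ac, ad, ae, af, ag, bc, bd, be, bf, bg, ce, cf, cg, de, dg, ef, eg, fg
  2-simplices (12): acf, acg, ade, adg, aef, bce, bcf, bde, bdg, bfg, ceg, efg

giving chain groups C_0 ≅ Z^7, C_1 ≅ Z^18, C_2 ≅ Z^12.

Boundary ∂_1: C_1 → C_0 is given by ∂[p,q] = [q] − [p].
As a 7×18 matrix over Z this has rank 6, with invariant factors (1,1,1,1,1,1).

Boundary ∂_2: C_2 → C_1 maps a triangle to the signed sum of its edges. For instance
  ∂efg = fg − eg + ef,
  ∂acf = cf − af + ac.
The 18×12 boundary matrix has rank 12 and Smith normal form diag(1,1,1,1,1,1,1,1,1,1,1,2).

Reading off H_k = ker ∂_k / im ∂_{k+1}:

  H_0: rank C_0 − rank ∂_1 = 7 − 6 = 1, and the invariant factors of ∂_1 are all 1, so H_0 ≅ Z.

H_0 ≅ Z.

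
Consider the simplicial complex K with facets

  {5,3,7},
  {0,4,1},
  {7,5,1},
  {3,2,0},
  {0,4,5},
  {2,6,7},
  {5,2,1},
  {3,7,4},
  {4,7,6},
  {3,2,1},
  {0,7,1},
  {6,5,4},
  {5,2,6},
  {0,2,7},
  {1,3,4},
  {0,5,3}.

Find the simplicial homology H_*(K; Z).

H_0 ≅ Z,  H_1 ≅ Z^2,  H_2 ≅ Z.

Order the vertices as 0 < 1 < 2 < 3 < 4 < 5 < 6 < 7. Listing each simplex with vertices in this order, K has dimension 2 with simplices:

  0-simplices (8): [0], [1], [2], [3], [4], [5], [6], [7]
  1-simplices (24): (24 of them)
  2-simplices (16): [0,1,4], [0,1,7], [0,2,3], [0,2,7], [0,3,5], [0,4,5], [1,2,3], [1,2,5], [1,3,4], [1,5,7], [2,5,6], [2,6,7], [3,4,7], [3,5,7], [4,5,6], [4,6,7]

Hence C_0 ≅ Z^8, C_1 ≅ Z^24, C_2 ≅ Z^16.

∂_1: C_1 → C_0 is given by ∂[p,q] = [q] − [p].
As a 8×24 matrix over Z this has rank 7, with invariant factors (1,1,1,1,1,1,1).

The boundary map ∂_2: C_2 → C_1 acts by ∂[p,q,r] = [q,r] − [p,r] + [p,q]. For instance
  ∂[1,5,7] = [5,7] − [1,7] + [1,5],
  ∂[0,1,7] = [1,7] − [0,7] + [0,1].
This gives a 24×16 integer matrix of rank 15; reducing to Smith normal form yields diagonal entries (1,1,1,1,1,1,1,1,1,1,1,1,1,1,1).

Computing H_k = (kernel of ∂_k) / (image of ∂_{k+1}):

  H_0: rank C_0 − rank ∂_1 = 8 − 7 = 1, and the invariant factors of ∂_1 are all 1, so H_0 = Z.
  H_1: rank ker ∂_1 − rank ∂_2 = (24 − 7) − 15 = 2, and the invariant factors of ∂_2 are all 1, so H_1 = Z^2.
  H_2: rank ker ∂_2 − rank ∂_3 = (16 − 15) − 0 = 1, and there is no ∂_3, so H_2 = Z.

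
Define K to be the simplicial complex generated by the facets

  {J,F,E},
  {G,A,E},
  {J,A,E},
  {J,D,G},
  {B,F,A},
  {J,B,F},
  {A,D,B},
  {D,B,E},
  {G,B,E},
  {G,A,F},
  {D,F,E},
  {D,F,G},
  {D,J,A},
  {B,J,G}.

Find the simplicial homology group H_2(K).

H_2 ≅ Z.

Take the total order A < B < D < E < F < G < J on the vertex set. Then K (dimension 2) consists of the simplices:

  0-simplices (7): A, B, D, E, F, G, J
  1-simplices (21): AB, AD, AE, AF, AG, AJ, BD, BE, BF, BG, BJ, DE, DF, DG, DJ, EF, EG, EJ, FG, FJ, GJ
  2-simplices (14): ABD, ABF, ADJ, AEG, AEJ, AFG, BDE, BEG, BFJ, BGJ, DEF, DFG, DGJ, EFJ

Hence C_0 ≅ Z^7, C_1 ≅ Z^21, C_2 ≅ Z^14.

Boundary ∂_1: C_1 → C_0 is given by ∂[p,q] = [q] − [p].
The 7×21 boundary matrix has rank 6 and Smith normal form diag(1,1,1,1,1,1).

Boundary ∂_2: C_2 → C_1 sends each 2-simplex [p,q,r] to [q,r] − [p,r] + [p,q]. For instance
  ∂BEG = EG − BG + BE,
  ∂DGJ = GJ − DJ + DG.
The 21×14 boundary matrix has rank 13 and Smith normal form diag(1,1,1,1,1,1,1,1,1,1,1,1,1).

Computing H_k = (kernel of ∂_k) / (image of ∂_{k+1}):

  H_2: rank ker ∂_2 − rank ∂_3 = (14 − 13) − 0 = 1, and there is no ∂_3, so H_2 ≅ Z.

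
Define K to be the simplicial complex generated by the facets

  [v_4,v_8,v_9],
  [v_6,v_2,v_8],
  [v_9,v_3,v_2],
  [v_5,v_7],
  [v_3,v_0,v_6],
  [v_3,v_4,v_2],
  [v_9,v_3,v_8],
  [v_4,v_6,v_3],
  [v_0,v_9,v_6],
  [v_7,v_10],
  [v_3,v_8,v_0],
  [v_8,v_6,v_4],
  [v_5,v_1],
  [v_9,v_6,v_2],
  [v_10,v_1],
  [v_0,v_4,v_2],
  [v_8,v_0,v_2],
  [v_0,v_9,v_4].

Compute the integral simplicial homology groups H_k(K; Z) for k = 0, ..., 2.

Fix the vertex order v_0 < v_1 < v_2 < v_3 < v_4 < v_5 < v_6 < v_7 < v_8 < v_9 < v_10 and write every simplex with vertices in increasing order. Then dim K = 2 and the simplices of K are:

  0-simplices (11): [v_0], [v_1], [v_2], [v_3], [v_4], [v_5], [v_6], [v_7], [v_8], [v_9], [v_10]
  1-simplices (25): (25 of them)
  2-simplices (14): (14 of them)

Hence C_0 ≅ Z^11, C_1 ≅ Z^25, C_2 ≅ Z^14.

The boundary map ∂_1: C_1 → C_0 maps an edge to its endpoints' difference, ∂[p,q] = q − p.
This gives a 11×25 integer matrix of rank 9; reducing to Smith normal form yields diagonal entries (1,1,1,1,1,1,1,1,1).

The boundary map ∂_2: C_2 → C_1 sends each 2-simplex [p,q,r] to [q,r] − [p,r] + [p,q]. For instance
  ∂[v_2,v_3,v_9] = [v_3,v_9] − [v_2,v_9] + [v_2,v_3],
  ∂[v_2,v_6,v_8] = [v_6,v_8] − [v_2,v_8] + [v_2,v_6].
This gives a 25×14 integer matrix of rank 13; reducing to Smith normal form yields diagonal entries (1,1,1,1,1,1,1,1,1,1,1,1,1).

From H_k ≅ ker(∂_k) / im(∂_{k+1}) we obtain:

  H_0: rank C_0 − rank ∂_1 = 11 − 9 = 2, and the invariant factors of ∂_1 are all 1, so H_0 = Z^2.
  H_1: rank ker ∂_1 − rank ∂_2 = (25 − 9) − 13 = 3, and the invariant factors of ∂_2 are all 1, so H_1 = Z^3.
  H_2: rank ker ∂_2 − rank ∂_3 = (14 − 13) − 0 = 1, and there is no ∂_3, so H_2 = Z.

(K is a triangulation of the disjoint union of the torus T^2 and the circle S^1.)

H_0 ≅ Z^2,  H_1 ≅ Z^3,  H_2 ≅ Z.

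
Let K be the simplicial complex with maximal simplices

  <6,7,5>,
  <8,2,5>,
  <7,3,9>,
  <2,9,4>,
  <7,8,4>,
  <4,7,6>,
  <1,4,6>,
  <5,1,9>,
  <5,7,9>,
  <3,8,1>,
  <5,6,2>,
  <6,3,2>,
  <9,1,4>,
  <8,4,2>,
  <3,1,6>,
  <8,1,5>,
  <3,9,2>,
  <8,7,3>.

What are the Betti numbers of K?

Order the vertices as 1 < 2 < 3 < 4 < 5 < 6 < 7 < 8 < 9. Listing each simplex with vertices in this order, K has dimension 2 with simplices:

  0-simplices (9): [1], [2], [3], [4], [5], [6], [7], [8], [9]
  1-simplices (27): (27 of them)
  2-simplices (18): [1,3,6], [1,3,8], [1,4,6], [1,4,9], [1,5,8], [1,5,9], [2,3,6], [2,3,9], [2,4,8], [2,4,9], [2,5,6], [2,5,8], [3,7,8], [3,7,9], [4,6,7], [4,7,8], [5,6,7], [5,7,9]

giving chain groups C_0 ≅ Z^9, C_1 ≅ Z^27, C_2 ≅ Z^18.

The boundary map ∂_1: C_1 → C_0 is given by ∂[p,q] = [q] − [p].
As a 9×27 matrix over Z this has rank 8, with invariant factors (1,1,1,1,1,1,1,1).

∂_2: C_2 → C_1 sends each 2-simplex [p,q,r] to [q,r] − [p,r] + [p,q]. For instance
  ∂[1,3,6] = [3,6] − [1,6] + [1,3],
  ∂[1,5,8] = [5,8] − [1,8] + [1,5].
As a 27×18 matrix over Z this has rank 17, with invariant factors (1,1,1,1,1,1,1,1,1,1,1,1,1,1,1,1,1).

Reading off H_k = ker ∂_k / im ∂_{k+1}:

  H_0: rank C_0 − rank ∂_1 = 9 − 8 = 1, and the invariant factors of ∂_1 are all 1, so H_0 ≅ Z.
  H_1: rank ker ∂_1 − rank ∂_2 = (27 − 8) − 17 = 2, and the invariant factors of ∂_2 are all 1, so H_1 ≅ Z^2.
  H_2: rank ker ∂_2 − rank ∂_3 = (18 − 17) − 0 = 1, and there is no ∂_3, so H_2 ≅ Z.

Hence the Betti numbers are b_0 = 1, b_1 = 2, b_2 = 1.

b_0 = 1, b_1 = 2, b_2 = 1.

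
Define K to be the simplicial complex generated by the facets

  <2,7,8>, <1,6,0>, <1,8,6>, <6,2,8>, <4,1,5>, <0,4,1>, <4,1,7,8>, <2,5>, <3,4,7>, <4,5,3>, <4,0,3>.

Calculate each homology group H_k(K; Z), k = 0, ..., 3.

We work with the vertex ordering 0 < 1 < 2 < 3 < 4 < 5 < 6 < 7 < 8. The simplices of K, each written with vertices in increasing order, are:

  0-simplices (9): [0], [1], [2], [3], [4], [5], [6], [7], [8]
  1-simplices (21): [0,1], [0,3], [0,4], [0,6], [1,4], [1,5], [1,6], [1,7], [1,8], [2,5], [2,6], [2,7], [2,8], [3,4], [3,5], [3,7], [4,5], [4,7], [4,8], [6,8], [7,8]
  2-simplices (13): [0,1,4], [0,1,6], [0,3,4], [1,4,5], [1,4,7], [1,4,8], [1,6,8], [1,7,8], [2,6,8], [2,7,8], [3,4,5], [3,4,7], [4,7,8]
  3-simplices (1): [1,4,7,8]

Hence C_0 ≅ Z^9, C_1 ≅ Z^21, C_2 ≅ Z^13, C_3 ≅ Z^1.

The boundary map ∂_1: C_1 → C_0 maps an edge to its endpoints' difference, ∂[p,q] = q − p.
This gives a 9×21 integer matrix of rank 8; reducing to Smith normal form yields diagonal entries (1,1,1,1,1,1,1,1).

The boundary map ∂_2: C_2 → C_1 acts by ∂[p,q,r] = [q,r] − [p,r] + [p,q]. For instance
  ∂[1,4,5] = [4,5] − [1,5] + [1,4],
  ∂[1,4,8] = [4,8] − [1,8] + [1,4].
This gives a 21×13 integer matrix of rank 12; reducing to Smith normal form yields diagonal entries (1,1,1,1,1,1,1,1,1,1,1,1).

Boundary ∂_3: C_3 → C_2 sends each 3-simplex σ to the alternating sum Σ_i (−1)^i (σ with its i-th vertex removed). For instance
  ∂[1,4,7,8] = [4,7,8] − [1,7,8] + [1,4,8] − [1,4,7].
As a 13×1 matrix over Z this has rank 1, with invariant factors (1).

Now H_k = ker ∂_k / im ∂_{k+1}, so:

  H_0: rank C_0 − rank ∂_1 = 9 − 8 = 1, and the invariant factors of ∂_1 are all 1, so H_0 ≅ Z.
  H_1: rank ker ∂_1 − rank ∂_2 = (21 − 8) − 12 = 1, and the invariant factors of ∂_2 are all 1, so H_1 ≅ Z.
  H_2: rank ker ∂_2 − rank ∂_3 = (13 − 12) − 1 = 0, and the invariant factors of ∂_3 are all 1, so H_2 ≅ 0.
  H_3: rank ker ∂_3 − rank ∂_4 = (1 − 1) − 0 = 0, and there is no ∂_4, so H_3 ≅ 0.

H_0 = Z,  H_1 = Z,  H_2 = 0,  H_3 = 0.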